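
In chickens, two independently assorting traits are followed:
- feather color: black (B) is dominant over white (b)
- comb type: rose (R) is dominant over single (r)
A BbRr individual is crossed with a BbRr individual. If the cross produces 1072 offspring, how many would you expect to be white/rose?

Dihybrid cross BbRr × BbRr — consider each gene separately:
feather color: Bb × Bb → 1 BB, 2 Bb, 1 bb → 3 B_ : 1 bb (out of 4)
comb type: Rr × Rr → 1 RR, 2 Rr, 1 rr → 3 R_ : 1 rr (out of 4)
Combine (counts out of 4 × 4 = 16): black/rose (B_R_) = 3×3 = 9; black/single (B_rr) = 3×1 = 3; white/rose (bbR_) = 1×3 = 3; white/single (bbrr) = 1×1 = 1
Phenotype counts (out of 16): 9 black/rose, 3 black/single, 3 white/rose, 1 white/single
white/rose: 3 out of 16 → fraction 3/16
Expected count = 3/16 × 1072 = 201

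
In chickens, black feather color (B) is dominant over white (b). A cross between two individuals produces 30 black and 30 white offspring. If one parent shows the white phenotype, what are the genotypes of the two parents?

Observed offspring: 30 black, 30 white
The observed ratio simplifies to 1:1. One parent shows white, so its genotype must be bb. A 1:1 offspring split requires the other parent to be heterozygous (Bb).
Parent genotypes: bb × Bb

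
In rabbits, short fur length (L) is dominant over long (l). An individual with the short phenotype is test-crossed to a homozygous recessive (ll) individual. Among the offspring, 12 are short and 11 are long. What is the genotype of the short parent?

Test cross: ? × ll
Offspring: 12 short, 11 long — approximately 1:1.
A 1:1 ratio in a test cross indicates the unknown parent is heterozygous (Ll).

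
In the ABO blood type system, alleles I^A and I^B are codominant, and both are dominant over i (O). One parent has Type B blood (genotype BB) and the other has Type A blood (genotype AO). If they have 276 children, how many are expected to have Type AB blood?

Cross: BB × AO
Possible offspring genotypes: 2 AB, 2 BO
Blood type counts: 2 Type AB, 2 Type B
Probability of Type AB: 2/4 = 1/2
Expected count = 1/2 × 276 = 138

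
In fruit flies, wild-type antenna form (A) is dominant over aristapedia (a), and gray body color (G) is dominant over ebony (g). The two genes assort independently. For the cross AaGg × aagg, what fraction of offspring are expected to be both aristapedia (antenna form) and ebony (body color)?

Dihybrid cross AaGg × aagg — consider each gene separately:
antenna form: Aa × aa → 2 Aa, 2 aa → 2 A_ : 2 aa (out of 4)
body color: Gg × gg → 2 Gg, 2 gg → 2 G_ : 2 gg (out of 4)
Looking for: aristapedia (aa) and ebony (gg)
P(aristapedia) = 2/4, P(ebony) = 2/4
P(both) = 2/4 × 2/4 = 4/16 = 1/4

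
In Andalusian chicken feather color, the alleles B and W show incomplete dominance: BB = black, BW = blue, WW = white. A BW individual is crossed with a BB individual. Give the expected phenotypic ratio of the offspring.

Punnett square for BW × BB:
Offspring genotypes: 2 BB, 2 BW
Phenotype counts: 2 black, 2 blue
Ratio: 1 black : 1 blue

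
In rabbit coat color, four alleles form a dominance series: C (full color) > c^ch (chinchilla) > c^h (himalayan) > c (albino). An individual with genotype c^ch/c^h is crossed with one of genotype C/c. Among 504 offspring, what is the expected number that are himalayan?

Cross: c^ch/c^h × C/c
Allele dominance: C > c^ch > c^h > c
Offspring genotypes: 1 C/c^ch, 1 c^ch/c, 1 C/c^h, 1 c^h/c
Phenotype counts: 2 full color, 1 chinchilla, 1 himalayan
himalayan: 1 out of 4 → fraction 1/4
Expected count = 1/4 × 504 = 126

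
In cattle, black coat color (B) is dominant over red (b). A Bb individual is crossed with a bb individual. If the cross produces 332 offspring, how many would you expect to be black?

Punnett square for Bb × bb:
Offspring genotypes: 2 Bb, 2 bb
black: 2, red: 2
black: 2 out of 4 → fraction 1/2
Expected count = 1/2 × 332 = 166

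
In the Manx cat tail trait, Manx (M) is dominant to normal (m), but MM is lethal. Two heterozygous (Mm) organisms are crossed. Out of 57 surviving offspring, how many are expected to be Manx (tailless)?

Cross: Mm × Mm
Punnett square offspring (before lethality): 1 MM, 2 Mm, 1 mm
The MM genotype is lethal (embryos die); surviving offspring: 2 Mm, 1 mm
Manx (tailless): 2 out of 3 → fraction 2/3
Expected count = 2/3 × 57 = 38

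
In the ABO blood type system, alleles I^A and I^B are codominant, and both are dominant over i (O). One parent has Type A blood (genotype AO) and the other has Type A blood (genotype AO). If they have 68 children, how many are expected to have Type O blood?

Cross: AO × AO
Possible offspring genotypes: 1 AA, 2 AO, 1 OO
Blood type counts: 3 Type A, 1 Type O
Probability of Type O: 1/4
Expected count = 1/4 × 68 = 17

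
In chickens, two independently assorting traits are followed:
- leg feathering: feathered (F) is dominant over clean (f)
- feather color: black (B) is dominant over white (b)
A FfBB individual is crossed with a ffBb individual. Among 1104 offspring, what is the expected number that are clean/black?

Dihybrid cross FfBB × ffBb — consider each gene separately:
leg feathering: Ff × ff → 2 Ff, 2 ff → 2 F_ : 2 ff (out of 4)
feather color: BB × Bb → 2 BB, 2 Bb → 4 B_ (out of 4)
Combine (counts out of 4 × 4 = 16): feathered/black (F_B_) = 2×4 = 8; clean/black (ffB_) = 2×4 = 8
Phenotype counts (out of 16): 8 feathered/black, 8 clean/black
clean/black: 8 out of 16 → fraction 1/2
Expected count = 1/2 × 1104 = 552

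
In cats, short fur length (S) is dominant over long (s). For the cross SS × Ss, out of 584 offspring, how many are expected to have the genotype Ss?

Punnett square for SS × Ss:
Offspring genotypes: 2 SS, 2 Ss
Total offspring: 4
Count with target: 2
Probability: 2/4 = 1/2
Expected count = 1/2 × 584 = 292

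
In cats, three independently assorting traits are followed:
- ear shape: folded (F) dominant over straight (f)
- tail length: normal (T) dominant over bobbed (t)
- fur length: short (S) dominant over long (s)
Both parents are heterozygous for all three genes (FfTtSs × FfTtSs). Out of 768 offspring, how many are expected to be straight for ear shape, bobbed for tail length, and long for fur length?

Trihybrid cross: FfTtSs × FfTtSs
Each trait segregates independently with a 3:1 phenotypic ratio, so each gene contributes 3/4 (dominant) or 1/4 (recessive).
Target: straight (ear shape), bobbed (tail length), long (fur length)
Probability = product of independent per-trait probabilities
= 1/4 × 1/4 × 1/4 = 1/64
Expected count = 1/64 × 768 = 12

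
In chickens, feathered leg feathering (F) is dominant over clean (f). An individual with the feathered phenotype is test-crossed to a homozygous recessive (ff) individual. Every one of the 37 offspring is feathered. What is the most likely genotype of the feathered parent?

Test cross: ? × ff
All offspring are feathered.
If the unknown parent were heterozygous (Ff), about half of 37 offspring would be clean; none are. The unknown parent is most likely homozygous dominant (FF).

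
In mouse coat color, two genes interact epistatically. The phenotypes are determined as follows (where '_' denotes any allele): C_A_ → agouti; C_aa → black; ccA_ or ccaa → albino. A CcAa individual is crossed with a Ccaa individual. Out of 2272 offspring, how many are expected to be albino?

Cross: CcAa × Ccaa — consider each gene separately:
C gene: Cc × Cc → 1 CC, 2 Cc, 1 cc → 3 C_ : 1 cc (out of 4)
A gene: Aa × aa → 2 Aa, 2 aa → 2 A_ : 2 aa (out of 4)
Genotype classes (out of 4 × 4 = 16): C_A_ = 3×2 = 6; C_aa = 3×2 = 6; ccA_ = 1×2 = 2; ccaa = 1×2 = 2
Apply the phenotype rules: C_A_ (6) → agouti; C_aa (6) → black; ccA_ (2) + ccaa (2) → albino
Phenotype counts (out of 16): 6 agouti, 6 black, 4 albino
albino: 4 out of 16 → fraction 1/4
Expected count = 1/4 × 2272 = 568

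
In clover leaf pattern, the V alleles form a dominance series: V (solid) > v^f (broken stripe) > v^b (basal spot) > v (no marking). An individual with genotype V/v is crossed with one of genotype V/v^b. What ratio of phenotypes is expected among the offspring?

Cross: V/v × V/v^b
Allele dominance: V > v^f > v^b > v
Offspring genotypes: 1 V/V, 1 V/v^b, 1 V/v, 1 v^b/v
Phenotype counts: 3 solid, 1 basal spot
Ratio: 3 solid : 1 basal spot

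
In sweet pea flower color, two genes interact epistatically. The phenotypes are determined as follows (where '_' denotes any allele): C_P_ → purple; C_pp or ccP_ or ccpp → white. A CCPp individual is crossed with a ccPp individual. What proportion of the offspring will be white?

Cross: CCPp × ccPp — consider each gene separately:
C gene: CC × cc → 4 Cc → 4 C_ (out of 4)
P gene: Pp × Pp → 1 PP, 2 Pp, 1 pp → 3 P_ : 1 pp (out of 4)
Genotype classes (out of 4 × 4 = 16): C_P_ = 4×3 = 12; C_pp = 4×1 = 4
Apply the phenotype rules: C_P_ (12) → purple; C_pp (4) → white
Phenotype counts (out of 16): 12 purple, 4 white
white: 4 out of 16
Probability: 4/16 = 1/4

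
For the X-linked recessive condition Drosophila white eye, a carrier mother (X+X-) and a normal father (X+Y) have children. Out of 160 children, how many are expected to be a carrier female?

Cross: X+X- × X+Y
Offspring: 1 X+X+, 1 X+Y, 1 X+X-, 1 X-Y
Probability of a carrier female: 1/4
Expected count = 1/4 × 160 = 40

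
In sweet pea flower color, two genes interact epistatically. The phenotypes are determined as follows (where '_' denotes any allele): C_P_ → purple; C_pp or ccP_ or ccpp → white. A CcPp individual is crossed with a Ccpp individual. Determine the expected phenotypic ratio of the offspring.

Cross: CcPp × Ccpp — consider each gene separately:
C gene: Cc × Cc → 1 CC, 2 Cc, 1 cc → 3 C_ : 1 cc (out of 4)
P gene: Pp × pp → 2 Pp, 2 pp → 2 P_ : 2 pp (out of 4)
Genotype classes (out of 4 × 4 = 16): C_P_ = 3×2 = 6; C_pp = 3×2 = 6; ccP_ = 1×2 = 2; ccpp = 1×2 = 2
Apply the phenotype rules: C_P_ (6) → purple; C_pp (6) + ccP_ (2) + ccpp (2) → white
Phenotype counts (out of 16): 6 purple, 10 white
Ratio: 3 purple : 5 white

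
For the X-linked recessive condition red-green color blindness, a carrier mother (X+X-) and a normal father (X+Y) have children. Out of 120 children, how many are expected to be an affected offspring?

Cross: X+X- × X+Y
Offspring: 1 X+X+, 1 X+Y, 1 X+X-, 1 X-Y
Probability of an affected offspring: 1/4
Expected count = 1/4 × 120 = 30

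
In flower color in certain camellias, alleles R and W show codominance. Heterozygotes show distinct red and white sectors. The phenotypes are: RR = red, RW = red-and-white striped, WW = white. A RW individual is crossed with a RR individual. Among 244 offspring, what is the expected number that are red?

Punnett square for RW × RR:
Offspring genotypes: 2 RR, 2 RW
Phenotype counts: 2 red, 2 red-and-white striped
red: 2 out of 4 → fraction 1/2
Expected count = 1/2 × 244 = 122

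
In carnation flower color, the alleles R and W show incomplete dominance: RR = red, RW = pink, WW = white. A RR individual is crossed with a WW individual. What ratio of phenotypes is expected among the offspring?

Punnett square for RR × WW:
Offspring genotypes: 4 RW
Phenotype counts: 4 pink
Ratio: all pink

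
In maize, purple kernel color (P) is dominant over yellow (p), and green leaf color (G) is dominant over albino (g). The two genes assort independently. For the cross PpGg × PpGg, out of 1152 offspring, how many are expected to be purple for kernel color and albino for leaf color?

Dihybrid cross PpGg × PpGg — consider each gene separately:
kernel color: Pp × Pp → 1 PP, 2 Pp, 1 pp → 3 P_ : 1 pp (out of 4)
leaf color: Gg × Gg → 1 GG, 2 Gg, 1 gg → 3 G_ : 1 gg (out of 4)
Looking for: purple (P_) and albino (gg)
P(purple) = 3/4, P(albino) = 1/4
P(both) = 3/4 × 1/4 = 3/16
Expected count = 3/16 × 1152 = 216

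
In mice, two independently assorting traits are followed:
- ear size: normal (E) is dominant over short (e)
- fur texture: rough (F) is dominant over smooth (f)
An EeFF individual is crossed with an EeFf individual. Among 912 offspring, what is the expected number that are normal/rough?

Dihybrid cross EeFF × EeFf — consider each gene separately:
ear size: Ee × Ee → 1 EE, 2 Ee, 1 ee → 3 E_ : 1 ee (out of 4)
fur texture: FF × Ff → 2 FF, 2 Ff → 4 F_ (out of 4)
Combine (counts out of 4 × 4 = 16): normal/rough (E_F_) = 3×4 = 12; short/rough (eeF_) = 1×4 = 4
Phenotype counts (out of 16): 12 normal/rough, 4 short/rough
normal/rough: 12 out of 16 → fraction 3/4
Expected count = 3/4 × 912 = 684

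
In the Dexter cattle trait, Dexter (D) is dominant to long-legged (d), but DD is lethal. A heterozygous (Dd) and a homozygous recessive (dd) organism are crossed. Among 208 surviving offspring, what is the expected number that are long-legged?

Cross: Dd × dd
Punnett square offspring (before lethality): 2 Dd, 2 dd
No DD offspring are produced in this cross.
long-legged: 2 out of 4 → fraction 1/2
Expected count = 1/2 × 208 = 104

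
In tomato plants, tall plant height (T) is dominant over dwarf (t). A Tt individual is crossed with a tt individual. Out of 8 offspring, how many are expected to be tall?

Punnett square for Tt × tt:
Offspring genotypes: 2 Tt, 2 tt
tall: 2, dwarf: 2
tall: 2 out of 4 → fraction 1/2
Expected count = 1/2 × 8 = 4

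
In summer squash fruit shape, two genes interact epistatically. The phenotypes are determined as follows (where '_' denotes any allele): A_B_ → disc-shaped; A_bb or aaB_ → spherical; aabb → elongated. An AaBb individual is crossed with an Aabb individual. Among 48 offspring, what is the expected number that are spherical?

Cross: AaBb × Aabb — consider each gene separately:
A gene: Aa × Aa → 1 AA, 2 Aa, 1 aa → 3 A_ : 1 aa (out of 4)
B gene: Bb × bb → 2 Bb, 2 bb → 2 B_ : 2 bb (out of 4)
Genotype classes (out of 4 × 4 = 16): A_B_ = 3×2 = 6; A_bb = 3×2 = 6; aaB_ = 1×2 = 2; aabb = 1×2 = 2
Apply the phenotype rules: A_B_ (6) → disc-shaped; A_bb (6) + aaB_ (2) → spherical; aabb (2) → elongated
Phenotype counts (out of 16): 6 disc-shaped, 8 spherical, 2 elongated
spherical: 8 out of 16 → fraction 1/2
Expected count = 1/2 × 48 = 24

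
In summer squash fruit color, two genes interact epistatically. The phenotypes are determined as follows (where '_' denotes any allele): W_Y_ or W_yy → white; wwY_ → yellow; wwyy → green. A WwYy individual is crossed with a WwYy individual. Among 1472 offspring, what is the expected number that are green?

Cross: WwYy × WwYy — consider each gene separately:
W gene: Ww × Ww → 1 WW, 2 Ww, 1 ww → 3 W_ : 1 ww (out of 4)
Y gene: Yy × Yy → 1 YY, 2 Yy, 1 yy → 3 Y_ : 1 yy (out of 4)
Genotype classes (out of 4 × 4 = 16): W_Y_ = 3×3 = 9; W_yy = 3×1 = 3; wwY_ = 1×3 = 3; wwyy = 1×1 = 1
Apply the phenotype rules: W_Y_ (9) + W_yy (3) → white; wwY_ (3) → yellow; wwyy (1) → green
Phenotype counts (out of 16): 12 white, 3 yellow, 1 green
green: 1 out of 16 → fraction 1/16
Expected count = 1/16 × 1472 = 92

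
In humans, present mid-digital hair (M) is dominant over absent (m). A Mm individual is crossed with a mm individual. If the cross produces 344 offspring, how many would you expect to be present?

Punnett square for Mm × mm:
Offspring genotypes: 2 Mm, 2 mm
present: 2, absent: 2
present: 2 out of 4 → fraction 1/2
Expected count = 1/2 × 344 = 172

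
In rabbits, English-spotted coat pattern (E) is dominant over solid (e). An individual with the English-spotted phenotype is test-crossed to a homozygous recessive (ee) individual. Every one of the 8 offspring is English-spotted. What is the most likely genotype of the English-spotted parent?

Test cross: ? × ee
All offspring are English-spotted.
If the unknown parent were heterozygous (Ee), about half of 8 offspring would be solid; none are. The unknown parent is most likely homozygous dominant (EE).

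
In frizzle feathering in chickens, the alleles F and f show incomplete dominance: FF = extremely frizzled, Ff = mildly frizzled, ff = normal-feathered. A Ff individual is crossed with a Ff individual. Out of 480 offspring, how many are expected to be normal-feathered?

Punnett square for Ff × Ff:
Offspring genotypes: 1 FF, 2 Ff, 1 ff
Phenotype counts: 1 extremely frizzled, 2 mildly frizzled, 1 normal-feathered
normal-feathered: 1 out of 4 → fraction 1/4
Expected count = 1/4 × 480 = 120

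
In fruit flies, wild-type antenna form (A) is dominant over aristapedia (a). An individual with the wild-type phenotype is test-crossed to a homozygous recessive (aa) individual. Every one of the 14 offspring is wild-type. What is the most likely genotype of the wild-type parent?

Test cross: ? × aa
All offspring are wild-type.
If the unknown parent were heterozygous (Aa), about half of 14 offspring would be aristapedia; none are. The unknown parent is most likely homozygous dominant (AA).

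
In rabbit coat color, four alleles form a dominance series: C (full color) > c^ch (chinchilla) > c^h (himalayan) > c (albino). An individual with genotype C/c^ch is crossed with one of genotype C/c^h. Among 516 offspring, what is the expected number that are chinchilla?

Cross: C/c^ch × C/c^h
Allele dominance: C > c^ch > c^h > c
Offspring genotypes: 1 C/C, 1 C/c^h, 1 C/c^ch, 1 c^ch/c^h
Phenotype counts: 3 full color, 1 chinchilla
chinchilla: 1 out of 4 → fraction 1/4
Expected count = 1/4 × 516 = 129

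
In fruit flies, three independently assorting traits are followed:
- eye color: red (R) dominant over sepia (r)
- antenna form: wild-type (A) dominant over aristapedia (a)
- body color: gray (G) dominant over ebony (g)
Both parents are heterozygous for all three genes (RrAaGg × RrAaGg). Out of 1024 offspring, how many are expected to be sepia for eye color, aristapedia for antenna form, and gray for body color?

Trihybrid cross: RrAaGg × RrAaGg
Each trait segregates independently with a 3:1 phenotypic ratio, so each gene contributes 3/4 (dominant) or 1/4 (recessive).
Target: sepia (eye color), aristapedia (antenna form), gray (body color)
Probability = product of independent per-trait probabilities
= 1/4 × 1/4 × 3/4 = 3/64
Expected count = 3/64 × 1024 = 48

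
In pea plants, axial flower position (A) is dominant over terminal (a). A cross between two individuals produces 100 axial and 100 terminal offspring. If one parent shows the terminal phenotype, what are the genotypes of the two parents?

Observed offspring: 100 axial, 100 terminal
The observed ratio simplifies to 1:1. One parent shows terminal, so its genotype must be aa. A 1:1 offspring split requires the other parent to be heterozygous (Aa).
Parent genotypes: aa × Aa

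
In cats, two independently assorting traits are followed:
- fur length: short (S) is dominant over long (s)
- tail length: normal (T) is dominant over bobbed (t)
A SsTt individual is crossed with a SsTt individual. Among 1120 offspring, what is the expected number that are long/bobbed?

Dihybrid cross SsTt × SsTt — consider each gene separately:
fur length: Ss × Ss → 1 SS, 2 Ss, 1 ss → 3 S_ : 1 ss (out of 4)
tail length: Tt × Tt → 1 TT, 2 Tt, 1 tt → 3 T_ : 1 tt (out of 4)
Combine (counts out of 4 × 4 = 16): short/normal (S_T_) = 3×3 = 9; short/bobbed (S_tt) = 3×1 = 3; long/normal (ssT_) = 1×3 = 3; long/bobbed (sstt) = 1×1 = 1
Phenotype counts (out of 16): 9 short/normal, 3 short/bobbed, 3 long/normal, 1 long/bobbed
long/bobbed: 1 out of 16 → fraction 1/16
Expected count = 1/16 × 1120 = 70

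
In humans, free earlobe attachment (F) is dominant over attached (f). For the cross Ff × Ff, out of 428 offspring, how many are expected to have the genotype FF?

Punnett square for Ff × Ff:
Offspring genotypes: 1 FF, 2 Ff, 1 ff
Total offspring: 4
Count with target: 1
Probability: 1/4
Expected count = 1/4 × 428 = 107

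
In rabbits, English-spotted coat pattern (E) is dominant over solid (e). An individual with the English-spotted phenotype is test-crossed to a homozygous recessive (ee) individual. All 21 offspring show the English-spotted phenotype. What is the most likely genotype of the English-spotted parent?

Test cross: ? × ee
All offspring are English-spotted.
If the unknown parent were heterozygous (Ee), about half of 21 offspring would be solid; none are. The unknown parent is most likely homozygous dominant (EE).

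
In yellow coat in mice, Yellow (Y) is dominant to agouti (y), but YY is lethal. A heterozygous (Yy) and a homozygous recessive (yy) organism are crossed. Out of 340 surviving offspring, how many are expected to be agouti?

Cross: Yy × yy
Punnett square offspring (before lethality): 2 Yy, 2 yy
No YY offspring are produced in this cross.
agouti: 2 out of 4 → fraction 1/2
Expected count = 1/2 × 340 = 170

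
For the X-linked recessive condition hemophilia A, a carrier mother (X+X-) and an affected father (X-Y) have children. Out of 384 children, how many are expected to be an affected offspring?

Cross: X+X- × X-Y
Offspring: 1 X+X-, 1 X+Y, 1 X-X-, 1 X-Y
Probability of an affected offspring: 2/4 = 1/2
Expected count = 1/2 × 384 = 192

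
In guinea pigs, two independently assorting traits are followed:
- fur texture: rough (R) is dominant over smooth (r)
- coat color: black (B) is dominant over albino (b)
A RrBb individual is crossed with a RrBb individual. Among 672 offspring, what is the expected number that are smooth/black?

Dihybrid cross RrBb × RrBb — consider each gene separately:
fur texture: Rr × Rr → 1 RR, 2 Rr, 1 rr → 3 R_ : 1 rr (out of 4)
coat color: Bb × Bb → 1 BB, 2 Bb, 1 bb → 3 B_ : 1 bb (out of 4)
Combine (counts out of 4 × 4 = 16): rough/black (R_B_) = 3×3 = 9; rough/albino (R_bb) = 3×1 = 3; smooth/black (rrB_) = 1×3 = 3; smooth/albino (rrbb) = 1×1 = 1
Phenotype counts (out of 16): 9 rough/black, 3 rough/albino, 3 smooth/black, 1 smooth/albino
smooth/black: 3 out of 16 → fraction 3/16
Expected count = 3/16 × 672 = 126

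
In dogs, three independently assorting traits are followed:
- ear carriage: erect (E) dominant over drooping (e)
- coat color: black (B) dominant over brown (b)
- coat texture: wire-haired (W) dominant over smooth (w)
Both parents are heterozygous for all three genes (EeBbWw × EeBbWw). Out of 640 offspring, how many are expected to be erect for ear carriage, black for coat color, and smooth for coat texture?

Trihybrid cross: EeBbWw × EeBbWw
Each trait segregates independently with a 3:1 phenotypic ratio, so each gene contributes 3/4 (dominant) or 1/4 (recessive).
Target: erect (ear carriage), black (coat color), smooth (coat texture)
Probability = product of independent per-trait probabilities
= 3/4 × 3/4 × 1/4 = 9/64
Expected count = 9/64 × 640 = 90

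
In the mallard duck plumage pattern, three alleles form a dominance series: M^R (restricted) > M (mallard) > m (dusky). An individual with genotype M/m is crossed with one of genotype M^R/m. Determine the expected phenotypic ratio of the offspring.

Cross: M/m × M^R/m
Allele dominance: M^R > M > m
Offspring genotypes: 1 M^R/M, 1 M/m, 1 M^R/m, 1 m/m
Phenotype counts: 2 restricted, 1 mallard, 1 dusky
Ratio: 2 restricted : 1 mallard : 1 dusky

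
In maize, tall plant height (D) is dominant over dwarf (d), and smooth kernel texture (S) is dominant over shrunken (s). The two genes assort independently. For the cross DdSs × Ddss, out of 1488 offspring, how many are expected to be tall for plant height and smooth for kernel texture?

Dihybrid cross DdSs × Ddss — consider each gene separately:
plant height: Dd × Dd → 1 DD, 2 Dd, 1 dd → 3 D_ : 1 dd (out of 4)
kernel texture: Ss × ss → 2 Ss, 2 ss → 2 S_ : 2 ss (out of 4)
Looking for: tall (D_) and smooth (S_)
P(tall) = 3/4, P(smooth) = 2/4
P(both) = 3/4 × 2/4 = 6/16 = 3/8
Expected count = 3/8 × 1488 = 558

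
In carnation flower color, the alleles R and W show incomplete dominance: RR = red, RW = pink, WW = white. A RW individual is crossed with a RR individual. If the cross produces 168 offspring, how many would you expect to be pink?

Punnett square for RW × RR:
Offspring genotypes: 2 RR, 2 RW
Phenotype counts: 2 red, 2 pink
pink: 2 out of 4 → fraction 1/2
Expected count = 1/2 × 168 = 84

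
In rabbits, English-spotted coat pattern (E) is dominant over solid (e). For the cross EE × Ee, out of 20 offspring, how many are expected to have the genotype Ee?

Punnett square for EE × Ee:
Offspring genotypes: 2 EE, 2 Ee
Total offspring: 4
Count with target: 2
Probability: 2/4 = 1/2
Expected count = 1/2 × 20 = 10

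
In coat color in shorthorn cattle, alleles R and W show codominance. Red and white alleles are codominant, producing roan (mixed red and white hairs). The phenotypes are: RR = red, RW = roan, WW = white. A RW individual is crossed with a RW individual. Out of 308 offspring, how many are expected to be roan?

Punnett square for RW × RW:
Offspring genotypes: 1 RR, 2 RW, 1 WW
Phenotype counts: 1 red, 2 roan, 1 white
roan: 2 out of 4 → fraction 1/2
Expected count = 1/2 × 308 = 154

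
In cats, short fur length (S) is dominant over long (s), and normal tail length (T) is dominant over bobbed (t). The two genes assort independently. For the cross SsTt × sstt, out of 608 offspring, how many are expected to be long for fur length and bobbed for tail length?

Dihybrid cross SsTt × sstt — consider each gene separately:
fur length: Ss × ss → 2 Ss, 2 ss → 2 S_ : 2 ss (out of 4)
tail length: Tt × tt → 2 Tt, 2 tt → 2 T_ : 2 tt (out of 4)
Looking for: long (ss) and bobbed (tt)
P(long) = 2/4, P(bobbed) = 2/4
P(both) = 2/4 × 2/4 = 4/16 = 1/4
Expected count = 1/4 × 608 = 152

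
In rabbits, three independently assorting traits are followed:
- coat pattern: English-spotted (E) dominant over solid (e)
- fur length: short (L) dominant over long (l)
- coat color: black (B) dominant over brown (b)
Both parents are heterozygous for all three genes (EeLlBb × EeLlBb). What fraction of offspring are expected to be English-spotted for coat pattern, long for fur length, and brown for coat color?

Trihybrid cross: EeLlBb × EeLlBb
Each trait segregates independently with a 3:1 phenotypic ratio, so each gene contributes 3/4 (dominant) or 1/4 (recessive).
Target: English-spotted (coat pattern), long (fur length), brown (coat color)
Probability = product of independent per-trait probabilities
= 3/4 × 1/4 × 1/4 = 3/64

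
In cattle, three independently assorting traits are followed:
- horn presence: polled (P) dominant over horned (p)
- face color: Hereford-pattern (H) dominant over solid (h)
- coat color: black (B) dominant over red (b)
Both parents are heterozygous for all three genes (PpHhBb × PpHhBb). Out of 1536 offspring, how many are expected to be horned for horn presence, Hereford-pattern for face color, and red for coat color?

Trihybrid cross: PpHhBb × PpHhBb
Each trait segregates independently with a 3:1 phenotypic ratio, so each gene contributes 3/4 (dominant) or 1/4 (recessive).
Target: horned (horn presence), Hereford-pattern (face color), red (coat color)
Probability = product of independent per-trait probabilities
= 1/4 × 3/4 × 1/4 = 3/64
Expected count = 3/64 × 1536 = 72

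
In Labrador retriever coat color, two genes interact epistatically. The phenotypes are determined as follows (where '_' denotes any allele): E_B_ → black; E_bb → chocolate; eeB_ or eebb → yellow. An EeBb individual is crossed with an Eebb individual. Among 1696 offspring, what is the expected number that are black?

Cross: EeBb × Eebb — consider each gene separately:
E gene: Ee × Ee → 1 EE, 2 Ee, 1 ee → 3 E_ : 1 ee (out of 4)
B gene: Bb × bb → 2 Bb, 2 bb → 2 B_ : 2 bb (out of 4)
Genotype classes (out of 4 × 4 = 16): E_B_ = 3×2 = 6; E_bb = 3×2 = 6; eeB_ = 1×2 = 2; eebb = 1×2 = 2
Apply the phenotype rules: E_B_ (6) → black; E_bb (6) → chocolate; eeB_ (2) + eebb (2) → yellow
Phenotype counts (out of 16): 6 black, 6 chocolate, 4 yellow
black: 6 out of 16 → fraction 3/8
Expected count = 3/8 × 1696 = 636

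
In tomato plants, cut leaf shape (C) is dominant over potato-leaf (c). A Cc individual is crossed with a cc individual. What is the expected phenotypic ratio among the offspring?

Punnett square for Cc × cc:
Offspring genotypes: 2 Cc, 2 cc
cut: 2, potato-leaf: 2
Ratio: 1:1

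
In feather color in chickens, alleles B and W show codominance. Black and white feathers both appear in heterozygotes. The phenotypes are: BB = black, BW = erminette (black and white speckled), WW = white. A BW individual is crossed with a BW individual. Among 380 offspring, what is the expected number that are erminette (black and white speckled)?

Punnett square for BW × BW:
Offspring genotypes: 1 BB, 2 BW, 1 WW
Phenotype counts: 1 black, 2 erminette (black and white speckled), 1 white
erminette (black and white speckled): 2 out of 4 → fraction 1/2
Expected count = 1/2 × 380 = 190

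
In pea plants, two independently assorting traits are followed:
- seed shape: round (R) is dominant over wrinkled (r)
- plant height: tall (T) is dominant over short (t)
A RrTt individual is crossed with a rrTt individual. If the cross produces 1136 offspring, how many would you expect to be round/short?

Dihybrid cross RrTt × rrTt — consider each gene separately:
seed shape: Rr × rr → 2 Rr, 2 rr → 2 R_ : 2 rr (out of 4)
plant height: Tt × Tt → 1 TT, 2 Tt, 1 tt → 3 T_ : 1 tt (out of 4)
Combine (counts out of 4 × 4 = 16): round/tall (R_T_) = 2×3 = 6; round/short (R_tt) = 2×1 = 2; wrinkled/tall (rrT_) = 2×3 = 6; wrinkled/short (rrtt) = 2×1 = 2
Phenotype counts (out of 16): 6 round/tall, 2 round/short, 6 wrinkled/tall, 2 wrinkled/short
round/short: 2 out of 16 → fraction 1/8
Expected count = 1/8 × 1136 = 142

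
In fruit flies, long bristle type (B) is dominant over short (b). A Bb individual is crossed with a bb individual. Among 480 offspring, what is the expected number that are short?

Punnett square for Bb × bb:
Offspring genotypes: 2 Bb, 2 bb
long: 2, short: 2
short: 2 out of 4 → fraction 1/2
Expected count = 1/2 × 480 = 240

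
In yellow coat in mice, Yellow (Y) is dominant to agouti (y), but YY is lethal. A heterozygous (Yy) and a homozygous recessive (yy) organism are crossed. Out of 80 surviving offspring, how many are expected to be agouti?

Cross: Yy × yy
Punnett square offspring (before lethality): 2 Yy, 2 yy
No YY offspring are produced in this cross.
agouti: 2 out of 4 → fraction 1/2
Expected count = 1/2 × 80 = 40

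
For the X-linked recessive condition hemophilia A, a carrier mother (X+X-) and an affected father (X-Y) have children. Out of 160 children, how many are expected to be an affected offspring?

Cross: X+X- × X-Y
Offspring: 1 X+X-, 1 X+Y, 1 X-X-, 1 X-Y
Probability of an affected offspring: 2/4 = 1/2
Expected count = 1/2 × 160 = 80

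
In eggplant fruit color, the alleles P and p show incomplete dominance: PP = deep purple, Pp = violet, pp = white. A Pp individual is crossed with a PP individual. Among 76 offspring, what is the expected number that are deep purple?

Punnett square for Pp × PP:
Offspring genotypes: 2 PP, 2 Pp
Phenotype counts: 2 deep purple, 2 violet
deep purple: 2 out of 4 → fraction 1/2
Expected count = 1/2 × 76 = 38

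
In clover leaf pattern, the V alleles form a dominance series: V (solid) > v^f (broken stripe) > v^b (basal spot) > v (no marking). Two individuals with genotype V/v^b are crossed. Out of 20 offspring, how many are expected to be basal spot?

Cross: V/v^b × V/v^b
Allele dominance: V > v^f > v^b > v
Offspring genotypes: 1 V/V, 2 V/v^b, 1 v^b/v^b
Phenotype counts: 3 solid, 1 basal spot
basal spot: 1 out of 4 → fraction 1/4
Expected count = 1/4 × 20 = 5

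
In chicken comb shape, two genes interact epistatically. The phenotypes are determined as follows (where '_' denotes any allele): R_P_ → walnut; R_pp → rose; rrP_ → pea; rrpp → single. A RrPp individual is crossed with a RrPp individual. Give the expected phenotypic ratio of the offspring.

Cross: RrPp × RrPp — consider each gene separately:
R gene: Rr × Rr → 1 RR, 2 Rr, 1 rr → 3 R_ : 1 rr (out of 4)
P gene: Pp × Pp → 1 PP, 2 Pp, 1 pp → 3 P_ : 1 pp (out of 4)
Genotype classes (out of 4 × 4 = 16): R_P_ = 3×3 = 9; R_pp = 3×1 = 3; rrP_ = 1×3 = 3; rrpp = 1×1 = 1
Apply the phenotype rules: R_P_ (9) → walnut; R_pp (3) → rose; rrP_ (3) → pea; rrpp (1) → single
Phenotype counts (out of 16): 9 walnut, 3 rose, 3 pea, 1 single
Ratio: 9 walnut : 3 rose : 3 pea : 1 single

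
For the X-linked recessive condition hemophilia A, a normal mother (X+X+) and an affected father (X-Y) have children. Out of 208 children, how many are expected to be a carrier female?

Cross: X+X+ × X-Y
Offspring: 2 X+X-, 2 X+Y
Probability of a carrier female: 2/4 = 1/2
Expected count = 1/2 × 208 = 104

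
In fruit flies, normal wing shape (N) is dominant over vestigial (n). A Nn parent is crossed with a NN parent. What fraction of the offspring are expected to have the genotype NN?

Punnett square for Nn × NN:
Offspring genotypes: 2 NN, 2 Nn
Total offspring: 4
Count with target: 2
Probability: 2/4 = 1/2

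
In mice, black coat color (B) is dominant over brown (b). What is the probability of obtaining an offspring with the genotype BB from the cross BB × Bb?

Punnett square for BB × Bb:
Offspring genotypes: 2 BB, 2 Bb
Total offspring: 4
Count with target: 2
Probability: 2/4 = 1/2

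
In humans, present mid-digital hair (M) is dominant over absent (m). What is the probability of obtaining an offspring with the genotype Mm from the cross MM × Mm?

Punnett square for MM × Mm:
Offspring genotypes: 2 MM, 2 Mm
Total offspring: 4
Count with target: 2
Probability: 2/4 = 1/2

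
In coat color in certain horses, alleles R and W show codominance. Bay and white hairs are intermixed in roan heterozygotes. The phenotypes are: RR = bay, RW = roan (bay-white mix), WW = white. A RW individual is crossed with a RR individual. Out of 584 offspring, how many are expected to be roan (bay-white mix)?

Punnett square for RW × RR:
Offspring genotypes: 2 RR, 2 RW
Phenotype counts: 2 bay, 2 roan (bay-white mix)
roan (bay-white mix): 2 out of 4 → fraction 1/2
Expected count = 1/2 × 584 = 292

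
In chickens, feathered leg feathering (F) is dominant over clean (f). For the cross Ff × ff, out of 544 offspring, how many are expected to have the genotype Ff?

Punnett square for Ff × ff:
Offspring genotypes: 2 Ff, 2 ff
Total offspring: 4
Count with target: 2
Probability: 2/4 = 1/2
Expected count = 1/2 × 544 = 272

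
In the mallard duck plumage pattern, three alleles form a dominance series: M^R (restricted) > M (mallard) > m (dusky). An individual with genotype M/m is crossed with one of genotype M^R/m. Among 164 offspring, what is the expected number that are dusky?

Cross: M/m × M^R/m
Allele dominance: M^R > M > m
Offspring genotypes: 1 M^R/M, 1 M/m, 1 M^R/m, 1 m/m
Phenotype counts: 2 restricted, 1 mallard, 1 dusky
dusky: 1 out of 4 → fraction 1/4
Expected count = 1/4 × 164 = 41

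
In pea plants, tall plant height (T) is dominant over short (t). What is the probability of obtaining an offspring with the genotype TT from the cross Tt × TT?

Punnett square for Tt × TT:
Offspring genotypes: 2 TT, 2 Tt
Total offspring: 4
Count with target: 2
Probability: 2/4 = 1/2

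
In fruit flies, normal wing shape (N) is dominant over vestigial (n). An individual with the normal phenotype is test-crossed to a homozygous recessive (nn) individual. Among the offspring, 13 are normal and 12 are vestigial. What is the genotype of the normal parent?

Test cross: ? × nn
Offspring: 13 normal, 12 vestigial — approximately 1:1.
A 1:1 ratio in a test cross indicates the unknown parent is heterozygous (Nn).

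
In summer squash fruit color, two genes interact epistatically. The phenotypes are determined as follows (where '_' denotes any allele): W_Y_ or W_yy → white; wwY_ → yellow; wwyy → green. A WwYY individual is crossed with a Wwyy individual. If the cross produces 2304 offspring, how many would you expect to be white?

Cross: WwYY × Wwyy — consider each gene separately:
W gene: Ww × Ww → 1 WW, 2 Ww, 1 ww → 3 W_ : 1 ww (out of 4)
Y gene: YY × yy → 4 Yy → 4 Y_ (out of 4)
Genotype classes (out of 4 × 4 = 16): W_Y_ = 3×4 = 12; wwY_ = 1×4 = 4
Apply the phenotype rules: W_Y_ (12) → white; wwY_ (4) → yellow
Phenotype counts (out of 16): 12 white, 4 yellow
white: 12 out of 16 → fraction 3/4
Expected count = 3/4 × 2304 = 1728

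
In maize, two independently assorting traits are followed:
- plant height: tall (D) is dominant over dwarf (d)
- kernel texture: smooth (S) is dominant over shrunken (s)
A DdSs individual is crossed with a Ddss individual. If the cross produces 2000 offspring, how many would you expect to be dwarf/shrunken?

Dihybrid cross DdSs × Ddss — consider each gene separately:
plant height: Dd × Dd → 1 DD, 2 Dd, 1 dd → 3 D_ : 1 dd (out of 4)
kernel texture: Ss × ss → 2 Ss, 2 ss → 2 S_ : 2 ss (out of 4)
Combine (counts out of 4 × 4 = 16): tall/smooth (D_S_) = 3×2 = 6; tall/shrunken (D_ss) = 3×2 = 6; dwarf/smooth (ddS_) = 1×2 = 2; dwarf/shrunken (ddss) = 1×2 = 2
Phenotype counts (out of 16): 6 tall/smooth, 6 tall/shrunken, 2 dwarf/smooth, 2 dwarf/shrunken
dwarf/shrunken: 2 out of 16 → fraction 1/8
Expected count = 1/8 × 2000 = 250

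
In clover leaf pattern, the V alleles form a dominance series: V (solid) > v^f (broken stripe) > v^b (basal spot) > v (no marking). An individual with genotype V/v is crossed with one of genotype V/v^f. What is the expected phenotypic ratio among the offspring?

Cross: V/v × V/v^f
Allele dominance: V > v^f > v^b > v
Offspring genotypes: 1 V/V, 1 V/v^f, 1 V/v, 1 v^f/v
Phenotype counts: 3 solid, 1 broken stripe
Ratio: 3 solid : 1 broken stripe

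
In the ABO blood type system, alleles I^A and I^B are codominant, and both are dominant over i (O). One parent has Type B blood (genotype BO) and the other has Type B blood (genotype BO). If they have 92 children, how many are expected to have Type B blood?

Cross: BO × BO
Possible offspring genotypes: 1 BB, 2 BO, 1 OO
Blood type counts: 3 Type B, 1 Type O
Probability of Type B: 3/4
Expected count = 3/4 × 92 = 69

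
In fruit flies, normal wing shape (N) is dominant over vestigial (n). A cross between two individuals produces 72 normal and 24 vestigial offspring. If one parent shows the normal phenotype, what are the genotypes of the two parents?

Observed offspring: 72 normal, 24 vestigial
The observed ratio simplifies to 3:1. Vestigial (nn) offspring appear, so each parent must contribute one n allele. The parent stated to show normal carries N, so it is Nn. The other parent is then either Nn or nn: Nn × nn would give a 1:1 split, whereas Nn × Nn gives 3:1 — matching the data. So both parents are heterozygous (Nn × Nn).
Parent genotypes: Nn × Nn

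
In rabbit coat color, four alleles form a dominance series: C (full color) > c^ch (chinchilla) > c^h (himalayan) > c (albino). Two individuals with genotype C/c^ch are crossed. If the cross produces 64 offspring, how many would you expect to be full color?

Cross: C/c^ch × C/c^ch
Allele dominance: C > c^ch > c^h > c
Offspring genotypes: 1 C/C, 2 C/c^ch, 1 c^ch/c^ch
Phenotype counts: 3 full color, 1 chinchilla
full color: 3 out of 4 → fraction 3/4
Expected count = 3/4 × 64 = 48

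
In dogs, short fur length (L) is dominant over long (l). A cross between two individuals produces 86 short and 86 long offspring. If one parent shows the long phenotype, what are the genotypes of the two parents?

Observed offspring: 86 short, 86 long
The observed ratio simplifies to 1:1. One parent shows long, so its genotype must be ll. A 1:1 offspring split requires the other parent to be heterozygous (Ll).
Parent genotypes: ll × Ll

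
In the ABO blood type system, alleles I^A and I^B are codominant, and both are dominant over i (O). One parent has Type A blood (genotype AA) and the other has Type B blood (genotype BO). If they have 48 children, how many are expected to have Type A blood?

Cross: AA × BO
Possible offspring genotypes: 2 AB, 2 AO
Blood type counts: 2 Type AB, 2 Type A
Probability of Type A: 2/4 = 1/2
Expected count = 1/2 × 48 = 24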